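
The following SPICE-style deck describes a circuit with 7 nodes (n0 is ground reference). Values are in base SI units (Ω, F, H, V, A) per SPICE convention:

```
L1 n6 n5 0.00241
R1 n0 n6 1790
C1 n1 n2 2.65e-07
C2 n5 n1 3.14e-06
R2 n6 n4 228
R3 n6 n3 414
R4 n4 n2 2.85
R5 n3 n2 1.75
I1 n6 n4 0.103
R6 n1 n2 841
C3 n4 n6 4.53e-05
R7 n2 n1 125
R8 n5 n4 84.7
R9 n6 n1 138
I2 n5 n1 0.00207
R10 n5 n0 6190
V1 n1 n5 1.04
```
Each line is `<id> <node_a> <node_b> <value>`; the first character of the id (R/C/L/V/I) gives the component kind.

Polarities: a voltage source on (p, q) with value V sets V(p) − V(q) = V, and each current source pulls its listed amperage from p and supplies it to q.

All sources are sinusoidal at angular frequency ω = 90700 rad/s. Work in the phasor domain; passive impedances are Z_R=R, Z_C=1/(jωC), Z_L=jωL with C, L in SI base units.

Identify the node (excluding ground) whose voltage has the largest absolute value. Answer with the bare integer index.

5

Apply KCL at each of the 6 non-ground nodes and solve the resulting linear system.
Node n1: branches {C1, C2, R6, R7, R9, I2, V1} → V_1 = 0.4180-0.2524j
Node n2: branches {C1, R4, R5, R6, R7} → V_2 = 0.2060+0.05457j
Node n3: branches {R3, R5} → V_3 = 0.2059+0.05465j
Node n4: branches {R2, R4, I1, C3, R8} → V_4 = 0.1796+0.04796j
Node n5: branches {L1, C2, R8, I2, R10, V1} → V_5 = -0.6220-0.2524j
Node n6: branches {L1, R1, R2, R3, I1, C3, R9} → V_6 = 0.1799+0.07298j
Source currents: i(V1)=-0.008982-0.2961j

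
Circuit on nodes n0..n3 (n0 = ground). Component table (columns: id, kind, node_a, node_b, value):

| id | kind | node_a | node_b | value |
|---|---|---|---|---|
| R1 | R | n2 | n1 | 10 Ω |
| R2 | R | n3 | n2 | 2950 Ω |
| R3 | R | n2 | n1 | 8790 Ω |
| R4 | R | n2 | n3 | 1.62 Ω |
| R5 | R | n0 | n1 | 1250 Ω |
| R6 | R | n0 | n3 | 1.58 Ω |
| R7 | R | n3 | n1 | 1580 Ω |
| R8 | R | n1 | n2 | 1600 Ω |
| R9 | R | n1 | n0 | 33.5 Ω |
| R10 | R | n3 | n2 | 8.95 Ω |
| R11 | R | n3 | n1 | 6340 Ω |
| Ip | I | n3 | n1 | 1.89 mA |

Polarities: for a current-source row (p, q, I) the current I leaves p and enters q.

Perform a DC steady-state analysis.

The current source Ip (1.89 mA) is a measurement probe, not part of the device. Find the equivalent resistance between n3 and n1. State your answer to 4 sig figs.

R_eq = 8.436 Ω

MNA unknowns: 3 node voltages V₁..V_3
R1: Y=0.1000 on G[2,1]
R2: Y=0.0003390 on G[3,2]
R3: Y=0.0001138 on G[2,1]
R4: Y=0.6173 on G[2,3]
R5: Y=0.0008000 on G[0,1]
R6: Y=0.6329 on G[0,3]
R7: Y=0.0006329 on G[3,1]
R8: Y=0.0006250 on G[1,2]
R9: Y=0.02985 on G[1,0]
R10: Y=0.1117 on G[3,2]
R11: Y=0.0001577 on G[3,1]
Ip: z[3]−=0.00189, z[1]+=0.00189
solve → V1=0.01521, V2=0.001198, V3=-0.0007365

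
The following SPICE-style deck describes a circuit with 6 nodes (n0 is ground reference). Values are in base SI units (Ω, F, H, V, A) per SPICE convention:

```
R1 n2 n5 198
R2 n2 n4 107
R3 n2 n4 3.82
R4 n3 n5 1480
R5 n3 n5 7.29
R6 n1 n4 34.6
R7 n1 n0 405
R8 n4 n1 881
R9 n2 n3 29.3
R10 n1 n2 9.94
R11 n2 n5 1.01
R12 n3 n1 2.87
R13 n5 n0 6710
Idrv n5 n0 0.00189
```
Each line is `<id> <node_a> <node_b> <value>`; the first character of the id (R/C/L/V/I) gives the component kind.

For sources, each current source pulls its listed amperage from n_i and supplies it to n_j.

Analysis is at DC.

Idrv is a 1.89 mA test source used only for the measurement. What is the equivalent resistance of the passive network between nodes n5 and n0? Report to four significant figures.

R_eq = 385.9 Ω

MNA unknowns: 5 node voltages V₁..V_5
R1: Y=0.005051 on G[2,5]
R2: Y=0.009346 on G[2,4]
R3: Y=0.2618 on G[2,4]
R4: Y=0.0006757 on G[3,5]
R5: Y=0.1372 on G[3,5]
R6: Y=0.02890 on G[1,4]
R7: Y=0.002469 on G[1,0]
R8: Y=0.001135 on G[4,1]
R9: Y=0.03413 on G[2,3]
R10: Y=0.1006 on G[1,2]
R11: Y=0.9901 on G[2,5]
R12: Y=0.3484 on G[3,1]
R13: Y=0.0001490 on G[5,0]
Idrv: z[5]−=0.00189, z[0]+=0.00189
solve → V1=-0.7214, V2=-0.7284, V3=-0.7240, V4=-0.7277, V5=-0.7294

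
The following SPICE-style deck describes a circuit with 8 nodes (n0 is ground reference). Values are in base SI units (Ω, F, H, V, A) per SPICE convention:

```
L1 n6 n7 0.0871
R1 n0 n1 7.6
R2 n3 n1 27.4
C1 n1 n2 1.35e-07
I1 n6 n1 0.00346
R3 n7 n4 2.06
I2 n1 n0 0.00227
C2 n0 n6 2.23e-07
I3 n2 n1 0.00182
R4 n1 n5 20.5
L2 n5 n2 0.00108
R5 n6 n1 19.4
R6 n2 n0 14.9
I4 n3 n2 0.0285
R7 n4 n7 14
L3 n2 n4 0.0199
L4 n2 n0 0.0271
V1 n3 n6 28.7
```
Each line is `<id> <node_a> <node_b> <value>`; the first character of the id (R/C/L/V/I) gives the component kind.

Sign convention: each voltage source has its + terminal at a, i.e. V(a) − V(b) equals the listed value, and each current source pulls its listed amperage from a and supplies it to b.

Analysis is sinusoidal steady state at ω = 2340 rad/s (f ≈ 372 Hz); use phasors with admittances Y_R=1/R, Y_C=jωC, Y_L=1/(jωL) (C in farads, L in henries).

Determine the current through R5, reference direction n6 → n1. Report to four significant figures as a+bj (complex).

Apply KCL at each of the 7 non-ground nodes and solve the resulting linear system.
Node n1: branches {R1, R2, C1, I1, I2, I3, R4, R5} → V_1 = -0.1028-0.1409j
Node n2: branches {C1, I3, L2, R6, I4, L3, L4} → V_2 = 0.07138+0.3888j
Node n3: branches {R2, I4, V1} → V_3 = 16.38-0.6295j
Node n4: branches {R3, R7, L3} → V_4 = -2.231+0.1829j
Node n5: branches {R4, L2} → V_5 = 0.1331+0.3597j
Node n6: branches {L1, I1, C2, R5, V1} → V_6 = -12.32-0.6295j
Node n7: branches {L1, R3, R7} → V_7 = -2.239+0.2717j
Source currents: i(V1)=-0.6302+0.01783j

-0.6296-0.02519j A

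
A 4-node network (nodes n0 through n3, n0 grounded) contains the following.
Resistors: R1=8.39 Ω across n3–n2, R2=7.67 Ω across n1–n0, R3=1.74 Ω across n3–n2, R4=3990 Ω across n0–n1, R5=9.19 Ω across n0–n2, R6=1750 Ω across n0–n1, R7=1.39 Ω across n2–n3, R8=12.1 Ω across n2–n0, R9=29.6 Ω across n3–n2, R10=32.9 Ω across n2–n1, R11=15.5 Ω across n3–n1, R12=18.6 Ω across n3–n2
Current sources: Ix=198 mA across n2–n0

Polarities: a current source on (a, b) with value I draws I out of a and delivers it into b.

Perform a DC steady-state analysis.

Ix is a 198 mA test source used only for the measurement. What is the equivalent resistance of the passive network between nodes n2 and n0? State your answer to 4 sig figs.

R_eq = 4.071 Ω

Element admittances at DC:
  Y(R1) = 0.1192 S between n3,n2
  Y(R2) = 0.1304 S between n1,n0
  Y(R3) = 0.5747 S between n3,n2
  Y(R4) = 0.0002506 S between n0,n1
  Y(R5) = 0.1088 S between n0,n2
  Y(R6) = 0.0005714 S between n0,n1
  Y(R7) = 0.7194 S between n2,n3
  Y(R8) = 0.08264 S between n2,n0
  Y(R9) = 0.03378 S between n3,n2
  Y(R10) = 0.03040 S between n2,n1
  Y(R11) = 0.06452 S between n3,n1
  Y(R12) = 0.05376 S between n3,n2
  Ix: injects 0.198 A into n0 (from n2)
Assemble and solve the 3×3 MNA system:
  V(n1)=-0.3328  V(n2)=-0.8061  V(n3)=-0.7866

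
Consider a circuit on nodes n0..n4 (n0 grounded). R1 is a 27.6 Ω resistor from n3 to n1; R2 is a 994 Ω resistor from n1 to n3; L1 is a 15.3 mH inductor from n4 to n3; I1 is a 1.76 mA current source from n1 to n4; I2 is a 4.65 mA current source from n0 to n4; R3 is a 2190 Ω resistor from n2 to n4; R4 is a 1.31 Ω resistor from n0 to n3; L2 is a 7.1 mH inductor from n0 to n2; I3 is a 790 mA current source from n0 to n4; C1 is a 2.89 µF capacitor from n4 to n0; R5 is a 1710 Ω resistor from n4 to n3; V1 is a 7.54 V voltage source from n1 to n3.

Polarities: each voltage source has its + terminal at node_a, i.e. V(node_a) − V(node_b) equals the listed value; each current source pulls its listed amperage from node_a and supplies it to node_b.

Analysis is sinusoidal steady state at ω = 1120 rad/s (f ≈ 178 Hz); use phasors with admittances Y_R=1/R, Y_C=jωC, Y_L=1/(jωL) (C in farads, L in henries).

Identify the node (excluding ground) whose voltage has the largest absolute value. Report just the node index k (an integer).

Element admittances at ω=1120 rad/s:
  Y(R1) = 0.03623+0.000j S between n3,n1
  Y(R2) = 0.001006+0.000j S between n1,n3
  Y(L1) = 0.000-0.05836j S between n4,n3
  I1: injects 0.00176 A into n4 (from n1)
  I2: injects 0.00465 A into n4 (from n0)
  Y(R3) = 0.0004566+0.000j S between n2,n4
  Y(R4) = 0.7634+0.000j S between n0,n3
  Y(L2) = 0.000-0.1258j S between n0,n2
  I3: injects 0.79 A into n4 (from n0)
  Y(C1) = 0.000+0.003237j S between n4,n0
  Y(R5) = 0.0005848+0.000j S between n4,n3
  V1: constraint V(n1)−V(n3) = 7.54
Assemble and solve the 5×5 MNA system:
  V(n1)=8.641-0.01472j  V(n2)=-0.05233+0.005413j  V(n3)=1.101-0.01472j  V(n4)=1.438+14.42j
  i(V1)=-0.2825+0.000j

4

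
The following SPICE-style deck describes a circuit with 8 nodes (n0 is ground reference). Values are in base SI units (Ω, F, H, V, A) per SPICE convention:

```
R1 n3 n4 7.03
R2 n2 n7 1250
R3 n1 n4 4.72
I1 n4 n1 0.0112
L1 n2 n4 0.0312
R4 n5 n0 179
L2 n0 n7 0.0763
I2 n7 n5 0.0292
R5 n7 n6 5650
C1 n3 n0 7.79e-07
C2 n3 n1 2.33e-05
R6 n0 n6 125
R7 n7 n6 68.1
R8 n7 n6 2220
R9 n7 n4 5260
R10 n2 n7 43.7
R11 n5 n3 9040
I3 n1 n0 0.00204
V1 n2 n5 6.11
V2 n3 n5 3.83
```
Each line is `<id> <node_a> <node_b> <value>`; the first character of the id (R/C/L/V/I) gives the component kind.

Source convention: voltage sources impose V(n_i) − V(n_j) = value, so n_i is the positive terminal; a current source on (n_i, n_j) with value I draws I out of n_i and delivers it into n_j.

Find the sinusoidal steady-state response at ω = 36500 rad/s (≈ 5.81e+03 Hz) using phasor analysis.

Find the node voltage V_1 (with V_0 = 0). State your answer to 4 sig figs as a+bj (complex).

0.1718-0.4703j V

MNA unknowns: 7 node voltages V₁..V_7 plus 2 source currents (V1, V2)
R1: Y=0.1422+0.000j on G[3,4]
R2: Y=0.0008000+0.000j on G[2,7]
R3: Y=0.2119+0.000j on G[1,4]
I1: z[4]−=0.0112, z[1]+=0.0112
L1: Y=0.000-0.0008781j on G[2,4]
R4: Y=0.005587+0.000j on G[5,0]
L2: Y=0.000-0.0003591j on G[0,7]
I2: z[7]−=0.0292, z[5]+=0.0292
R5: Y=0.0001770+0.000j on G[7,6]
C1: Y=0.000+0.02843j on G[3,0]
C2: Y=0.000+0.8505j on G[3,1]
R6: Y=0.008000+0.000j on G[0,6]
R7: Y=0.01468+0.000j on G[7,6]
R8: Y=0.0004505+0.000j on G[7,6]
R9: Y=0.0001901+0.000j on G[7,4]
R10: Y=0.02288+0.000j on G[2,7]
R11: Y=0.0001106+0.000j on G[5,3]
I3: z[1]−=0.00204, z[0]+=0.00204
V1: row V2−V5=6.11, i_V1 at 2,5
V2: row V3−V5=3.83, i_V2 at 3,5
solve → V1=0.1718-0.4703j, V2=2.453-0.4672j, V3=0.1729-0.4672j, V4=0.1411-0.4747j, V5=-3.657-0.4672j, V6=0.6551-0.2434j, V7=0.9974-0.3706j
aux → i_V1=-0.03448+0.004316j, i_V2=-0.01558-0.006926j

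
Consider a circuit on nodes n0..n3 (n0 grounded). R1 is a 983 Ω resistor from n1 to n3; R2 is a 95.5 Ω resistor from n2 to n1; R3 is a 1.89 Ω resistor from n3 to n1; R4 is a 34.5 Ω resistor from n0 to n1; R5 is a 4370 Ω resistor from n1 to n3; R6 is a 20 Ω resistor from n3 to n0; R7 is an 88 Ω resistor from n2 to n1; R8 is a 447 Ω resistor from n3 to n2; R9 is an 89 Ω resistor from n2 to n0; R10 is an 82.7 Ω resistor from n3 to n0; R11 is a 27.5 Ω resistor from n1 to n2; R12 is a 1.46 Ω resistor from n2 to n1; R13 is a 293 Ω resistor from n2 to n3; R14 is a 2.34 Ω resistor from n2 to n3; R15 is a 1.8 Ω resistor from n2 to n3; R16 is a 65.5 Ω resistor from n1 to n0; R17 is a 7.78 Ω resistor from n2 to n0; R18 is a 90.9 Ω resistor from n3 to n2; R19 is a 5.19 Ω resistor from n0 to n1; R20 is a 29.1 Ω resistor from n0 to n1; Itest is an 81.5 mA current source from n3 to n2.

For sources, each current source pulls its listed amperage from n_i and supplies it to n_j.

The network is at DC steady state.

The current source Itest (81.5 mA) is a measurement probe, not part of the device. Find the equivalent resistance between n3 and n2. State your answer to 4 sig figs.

R_eq = 0.7389 Ω

MNA unknowns: 3 node voltages V₁..V_3
R1: Y=0.001017 on G[1,3]
R2: Y=0.01047 on G[2,1]
R3: Y=0.5291 on G[3,1]
R4: Y=0.02899 on G[0,1]
R5: Y=0.0002288 on G[1,3]
R6: Y=0.05000 on G[3,0]
R7: Y=0.01136 on G[2,1]
R8: Y=0.002237 on G[3,2]
R9: Y=0.01124 on G[2,0]
R10: Y=0.01209 on G[3,0]
R11: Y=0.03636 on G[1,2]
R12: Y=0.6849 on G[2,1]
R13: Y=0.003413 on G[2,3]
R14: Y=0.4274 on G[2,3]
R15: Y=0.5556 on G[2,3]
R16: Y=0.01527 on G[1,0]
R17: Y=0.1285 on G[2,0]
R18: Y=0.01100 on G[3,2]
R19: Y=0.1927 on G[0,1]
R20: Y=0.03436 on G[0,1]
Itest: z[3]−=0.0815, z[2]+=0.0815
solve → V1=-0.002564, V2=0.02197, V3=-0.03825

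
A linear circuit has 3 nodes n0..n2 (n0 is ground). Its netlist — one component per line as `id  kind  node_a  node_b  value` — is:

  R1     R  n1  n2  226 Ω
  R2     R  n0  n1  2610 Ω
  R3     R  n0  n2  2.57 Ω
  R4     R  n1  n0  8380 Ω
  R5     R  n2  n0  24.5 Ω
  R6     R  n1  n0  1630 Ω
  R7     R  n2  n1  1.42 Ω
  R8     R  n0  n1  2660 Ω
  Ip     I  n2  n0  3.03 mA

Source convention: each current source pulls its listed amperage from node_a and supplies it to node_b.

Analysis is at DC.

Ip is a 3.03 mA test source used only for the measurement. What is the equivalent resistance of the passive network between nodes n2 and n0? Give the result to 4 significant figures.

R_eq = 2.318 Ω

Element admittances at DC:
  Y(R1) = 0.004425 S between n1,n2
  Y(R2) = 0.0003831 S between n0,n1
  Y(R3) = 0.3891 S between n0,n2
  Y(R4) = 0.0001193 S between n1,n0
  Y(R5) = 0.04082 S between n2,n0
  Y(R6) = 0.0006135 S between n1,n0
  Y(R7) = 0.7042 S between n2,n1
  Y(R8) = 0.0003759 S between n0,n1
  Ip: injects 0.00303 A into n0 (from n2)
Assemble and solve the 2×2 MNA system:
  V(n1)=-0.007009  V(n2)=-0.007023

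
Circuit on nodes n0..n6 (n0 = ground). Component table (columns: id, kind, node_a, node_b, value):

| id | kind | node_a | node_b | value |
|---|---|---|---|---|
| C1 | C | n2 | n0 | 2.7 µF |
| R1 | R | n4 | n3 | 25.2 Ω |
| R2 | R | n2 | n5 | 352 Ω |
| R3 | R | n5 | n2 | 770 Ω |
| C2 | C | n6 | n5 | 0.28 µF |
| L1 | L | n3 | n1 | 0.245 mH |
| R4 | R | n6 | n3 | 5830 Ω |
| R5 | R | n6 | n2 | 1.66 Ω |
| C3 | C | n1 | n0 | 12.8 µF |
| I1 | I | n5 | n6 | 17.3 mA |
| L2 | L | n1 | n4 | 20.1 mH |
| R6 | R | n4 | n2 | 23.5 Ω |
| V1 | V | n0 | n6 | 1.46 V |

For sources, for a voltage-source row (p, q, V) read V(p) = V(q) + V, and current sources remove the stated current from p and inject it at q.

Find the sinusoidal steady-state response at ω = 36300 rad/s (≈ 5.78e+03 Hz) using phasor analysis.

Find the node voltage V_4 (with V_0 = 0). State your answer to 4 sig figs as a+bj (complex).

-0.7392+0.01101j V

MNA unknowns: 6 node voltages V₁..V_6 plus 1 source current (V1)
C1: Y=0.000+0.09801j on G[2,0]
R1: Y=0.03968+0.000j on G[4,3]
R2: Y=0.002841+0.000j on G[2,5]
R3: Y=0.001299+0.000j on G[5,2]
C2: Y=0.000+0.01016j on G[6,5]
L1: Y=0.000-0.1124j on G[3,1]
R4: Y=0.0001715+0.000j on G[6,3]
R5: Y=0.6024+0.000j on G[6,2]
C3: Y=0.000+0.4646j on G[1,0]
I1: z[5]−=0.0173, z[6]+=0.0173
L2: Y=0.000-0.001371j on G[1,4]
R6: Y=0.04255+0.000j on G[4,2]
V1: row V0−V6=1.46, i_V1 at 0,6
solve → V1=0.01911+0.05947j, V2=-1.383+0.2189j, V3=-0.05060-0.1857j, V4=-0.7392+0.01101j, V5=-1.967+1.464j, V6=-1.460+0.000j
aux → i_V1=-0.04909-0.1267j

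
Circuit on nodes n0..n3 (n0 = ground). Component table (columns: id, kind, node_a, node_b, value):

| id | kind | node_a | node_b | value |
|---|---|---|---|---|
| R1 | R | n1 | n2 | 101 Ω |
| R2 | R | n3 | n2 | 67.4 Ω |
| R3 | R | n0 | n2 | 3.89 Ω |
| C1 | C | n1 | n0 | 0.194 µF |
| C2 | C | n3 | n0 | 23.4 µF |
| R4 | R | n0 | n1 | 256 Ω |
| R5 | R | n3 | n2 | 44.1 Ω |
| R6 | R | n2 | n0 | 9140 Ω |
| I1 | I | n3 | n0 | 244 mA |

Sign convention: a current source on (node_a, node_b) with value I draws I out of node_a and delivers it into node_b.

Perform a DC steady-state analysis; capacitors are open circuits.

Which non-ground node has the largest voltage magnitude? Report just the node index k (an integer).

Apply KCL at each of the 3 non-ground nodes and solve the resulting linear system.
Node n1: branches {R1, C1, R4} → V_1 = -0.6730
Node n2: branches {R1, R2, R3, R5, R6} → V_2 = -0.9385
Node n3: branches {R2, C2, R5, I1} → V_3 = -7.443

3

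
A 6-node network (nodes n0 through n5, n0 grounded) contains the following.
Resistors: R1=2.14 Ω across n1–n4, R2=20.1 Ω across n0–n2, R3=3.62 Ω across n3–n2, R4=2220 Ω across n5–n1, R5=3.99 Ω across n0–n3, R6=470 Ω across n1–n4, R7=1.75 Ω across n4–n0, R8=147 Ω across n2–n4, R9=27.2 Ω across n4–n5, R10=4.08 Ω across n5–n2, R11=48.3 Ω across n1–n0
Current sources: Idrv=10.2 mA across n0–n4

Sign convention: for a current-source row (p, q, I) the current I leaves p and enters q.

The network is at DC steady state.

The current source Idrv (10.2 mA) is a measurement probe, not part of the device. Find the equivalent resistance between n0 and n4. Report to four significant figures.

R_eq = 1.604 Ω

Element admittances at DC:
  Y(R1) = 0.4673 S between n1,n4
  Y(R2) = 0.04975 S between n0,n2
  Y(R3) = 0.2762 S between n3,n2
  Y(R4) = 0.0004505 S between n5,n1
  Y(R5) = 0.2506 S between n0,n3
  Y(R6) = 0.002128 S between n1,n4
  Y(R7) = 0.5714 S between n4,n0
  Y(R8) = 0.006803 S between n2,n4
  Y(R9) = 0.03676 S between n4,n5
  Y(R10) = 0.2451 S between n5,n2
  Y(R11) = 0.02070 S between n1,n0
  Idrv: injects 0.0102 A into n4 (from n0)
Assemble and solve the 5×5 MNA system:
  V(n1)=0.01566  V(n2)=0.002904  V(n3)=0.001523  V(n4)=0.01636  V(n5)=0.004677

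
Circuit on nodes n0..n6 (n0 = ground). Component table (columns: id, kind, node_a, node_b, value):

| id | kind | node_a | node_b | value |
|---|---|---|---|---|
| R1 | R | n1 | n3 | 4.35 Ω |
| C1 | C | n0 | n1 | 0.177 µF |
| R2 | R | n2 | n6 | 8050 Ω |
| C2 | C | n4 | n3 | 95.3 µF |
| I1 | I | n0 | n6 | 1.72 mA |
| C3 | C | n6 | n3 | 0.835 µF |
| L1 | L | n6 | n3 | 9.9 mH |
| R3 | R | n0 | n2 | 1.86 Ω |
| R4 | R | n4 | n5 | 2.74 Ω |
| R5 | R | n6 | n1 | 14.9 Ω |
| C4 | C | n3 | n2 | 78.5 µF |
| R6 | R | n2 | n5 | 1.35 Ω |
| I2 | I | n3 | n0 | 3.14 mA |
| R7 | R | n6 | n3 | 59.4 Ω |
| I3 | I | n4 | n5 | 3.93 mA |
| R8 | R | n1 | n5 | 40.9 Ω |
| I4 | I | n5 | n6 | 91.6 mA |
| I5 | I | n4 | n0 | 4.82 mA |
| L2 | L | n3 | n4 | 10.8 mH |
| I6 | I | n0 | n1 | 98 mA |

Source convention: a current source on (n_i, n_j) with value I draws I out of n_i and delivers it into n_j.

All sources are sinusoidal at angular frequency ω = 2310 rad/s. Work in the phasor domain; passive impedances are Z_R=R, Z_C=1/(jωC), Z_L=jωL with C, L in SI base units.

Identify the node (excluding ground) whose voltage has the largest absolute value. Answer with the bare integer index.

6

Element admittances at ω=2310 rad/s:
  Y(R1) = 0.2299+0.000j S between n1,n3
  Y(C1) = 0.000+0.0004089j S between n0,n1
  Y(R2) = 0.0001242+0.000j S between n2,n6
  Y(C2) = 0.000+0.2201j S between n4,n3
  I1: injects 0.00172 A into n6 (from n0)
  Y(C3) = 0.000+0.001929j S between n6,n3
  Y(L1) = 0.000-0.04373j S between n6,n3
  Y(R3) = 0.5376+0.000j S between n0,n2
  Y(R4) = 0.3650+0.000j S between n4,n5
  Y(R5) = 0.06711+0.000j S between n6,n1
  Y(C4) = 0.000+0.1813j S between n3,n2
  Y(R6) = 0.7407+0.000j S between n2,n5
  I2: injects 0.00314 A into n0 (from n3)
  Y(R7) = 0.01684+0.000j S between n6,n3
  I3: injects 0.00393 A into n5 (from n4)
  Y(R8) = 0.02445+0.000j S between n1,n5
  I4: injects 0.0916 A into n6 (from n5)
  I5: injects 0.00482 A into n0 (from n4)
  Y(L2) = 0.000-0.04008j S between n3,n4
  I6: injects 0.098 A into n1 (from n0)
Assemble and solve the 6×6 MNA system:
  V(n1)=0.8263-0.3203j  V(n2)=0.1704-0.0006284j  V(n3)=0.2852-0.5095j  V(n4)=0.3633-0.06775j  V(n5)=0.1693-0.02922j  V(n6)=1.461+0.2268j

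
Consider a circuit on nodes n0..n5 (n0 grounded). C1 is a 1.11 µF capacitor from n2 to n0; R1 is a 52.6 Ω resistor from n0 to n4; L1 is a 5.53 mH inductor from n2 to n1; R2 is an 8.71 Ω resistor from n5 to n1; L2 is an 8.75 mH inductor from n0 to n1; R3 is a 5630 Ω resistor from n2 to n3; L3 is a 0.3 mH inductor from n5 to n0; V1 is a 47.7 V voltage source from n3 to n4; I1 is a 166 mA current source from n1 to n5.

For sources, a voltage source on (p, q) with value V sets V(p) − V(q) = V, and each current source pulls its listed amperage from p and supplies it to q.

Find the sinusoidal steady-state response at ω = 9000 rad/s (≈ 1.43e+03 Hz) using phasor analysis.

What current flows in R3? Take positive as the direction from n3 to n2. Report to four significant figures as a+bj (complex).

0.008849-0.0001990j A

Element admittances at ω=9000 rad/s:
  Y(C1) = 0.000+0.009990j S between n2,n0
  Y(R1) = 0.01901+0.000j S between n0,n4
  Y(L1) = 0.000-0.02009j S between n2,n1
  Y(R2) = 0.1148+0.000j S between n5,n1
  Y(L2) = 0.000-0.01270j S between n0,n1
  Y(R3) = 0.0001776+0.000j S between n2,n3
  Y(L3) = 0.000-0.3704j S between n5,n0
  V1: constraint V(n3)−V(n4) = 47.7
  I1: injects 0.166 A into n5 (from n1)
Assemble and solve the 6×6 MNA system:
  V(n1)=-1.309+0.1283j  V(n2)=-2.583+1.131j  V(n3)=47.23+0.01047j  V(n4)=-0.4654+0.01047j  V(n5)=-0.02427+0.05000j
  i(V1)=-0.008849+0.0001990j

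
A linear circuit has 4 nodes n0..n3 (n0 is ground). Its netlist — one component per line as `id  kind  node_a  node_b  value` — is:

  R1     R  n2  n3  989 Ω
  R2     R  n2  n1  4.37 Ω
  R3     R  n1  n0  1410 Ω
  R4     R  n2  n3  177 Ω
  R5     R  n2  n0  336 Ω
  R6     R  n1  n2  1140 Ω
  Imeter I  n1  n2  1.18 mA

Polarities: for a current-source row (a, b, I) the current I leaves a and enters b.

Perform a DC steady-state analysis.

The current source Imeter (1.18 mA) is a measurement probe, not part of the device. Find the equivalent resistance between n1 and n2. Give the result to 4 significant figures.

R_eq = 4.342 Ω

Apply KCL at each of the 3 non-ground nodes and solve the resulting linear system.
Node n1: branches {R2, R3, R6, Imeter} → V_1 = -0.004138
Node n2: branches {R1, R2, R4, R5, R6, Imeter} → V_2 = 0.0009861
Node n3: branches {R1, R4} → V_3 = 0.0009861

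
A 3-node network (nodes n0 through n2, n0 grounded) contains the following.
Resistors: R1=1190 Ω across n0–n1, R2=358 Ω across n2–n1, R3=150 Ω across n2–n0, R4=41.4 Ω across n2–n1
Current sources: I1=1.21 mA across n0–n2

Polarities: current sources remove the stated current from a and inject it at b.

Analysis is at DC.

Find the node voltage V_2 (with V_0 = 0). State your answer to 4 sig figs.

0.1617 V

MNA unknowns: 2 node voltages V₁..V_2
R1: Y=0.0008403 on G[0,1]
R2: Y=0.002793 on G[2,1]
R3: Y=0.006667 on G[2,0]
R4: Y=0.02415 on G[2,1]
I1: z[0]−=0.00121, z[2]+=0.00121
solve → V1=0.1568, V2=0.1617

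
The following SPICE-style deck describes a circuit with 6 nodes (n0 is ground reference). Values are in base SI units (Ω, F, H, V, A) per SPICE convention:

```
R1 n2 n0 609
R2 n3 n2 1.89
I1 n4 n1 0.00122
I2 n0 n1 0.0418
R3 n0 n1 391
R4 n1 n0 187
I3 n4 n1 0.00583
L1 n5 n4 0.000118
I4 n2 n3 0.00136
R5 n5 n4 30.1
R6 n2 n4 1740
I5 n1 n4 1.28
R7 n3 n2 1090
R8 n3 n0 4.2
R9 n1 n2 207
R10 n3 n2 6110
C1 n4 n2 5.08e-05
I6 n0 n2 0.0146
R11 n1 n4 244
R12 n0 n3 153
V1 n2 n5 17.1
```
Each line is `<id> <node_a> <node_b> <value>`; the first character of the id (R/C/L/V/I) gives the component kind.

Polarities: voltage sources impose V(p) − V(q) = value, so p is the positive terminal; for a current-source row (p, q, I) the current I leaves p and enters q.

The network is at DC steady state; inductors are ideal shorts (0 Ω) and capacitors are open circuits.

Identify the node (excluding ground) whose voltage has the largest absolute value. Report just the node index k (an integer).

MNA unknowns: 5 node voltages V₁..V_5 plus 2 source currents (L1, V1)
R1: Y=0.001642 on G[2,0]
R2: Y=0.5291 on G[3,2]
I1: z[4]−=0.00122, z[1]+=0.00122
I2: z[0]−=0.0418, z[1]+=0.0418
R3: Y=0.002558 on G[0,1]
R4: Y=0.005348 on G[1,0]
I3: z[4]−=0.00583, z[1]+=0.00583
L1: row V5−V4=0, i_L1 at 5,4
I4: z[2]−=0.00136, z[3]+=0.00136
R5: Y=0.03322 on G[5,4]
R6: Y=0.0005747 on G[2,4]
I5: z[1]−=1.28, z[4]+=1.28
R7: Y=0.0009174 on G[3,2]
R8: Y=0.2381 on G[3,0]
R9: Y=0.004831 on G[1,2]
R10: Y=0.0001637 on G[3,2]
C1: Y=0.000 on G[4,2]
I6: z[0]−=0.0146, z[2]+=0.0146
R11: Y=0.004098 on G[1,4]
R12: Y=0.006536 on G[0,3]
V1: row V2−V5=17.1, i_V1 at 2,5
solve → V1=-75.25, V2=3.850, V3=2.636, V4=-13.25, V5=-13.25
aux → i_L1=-1.029, i_V1=-1.029

1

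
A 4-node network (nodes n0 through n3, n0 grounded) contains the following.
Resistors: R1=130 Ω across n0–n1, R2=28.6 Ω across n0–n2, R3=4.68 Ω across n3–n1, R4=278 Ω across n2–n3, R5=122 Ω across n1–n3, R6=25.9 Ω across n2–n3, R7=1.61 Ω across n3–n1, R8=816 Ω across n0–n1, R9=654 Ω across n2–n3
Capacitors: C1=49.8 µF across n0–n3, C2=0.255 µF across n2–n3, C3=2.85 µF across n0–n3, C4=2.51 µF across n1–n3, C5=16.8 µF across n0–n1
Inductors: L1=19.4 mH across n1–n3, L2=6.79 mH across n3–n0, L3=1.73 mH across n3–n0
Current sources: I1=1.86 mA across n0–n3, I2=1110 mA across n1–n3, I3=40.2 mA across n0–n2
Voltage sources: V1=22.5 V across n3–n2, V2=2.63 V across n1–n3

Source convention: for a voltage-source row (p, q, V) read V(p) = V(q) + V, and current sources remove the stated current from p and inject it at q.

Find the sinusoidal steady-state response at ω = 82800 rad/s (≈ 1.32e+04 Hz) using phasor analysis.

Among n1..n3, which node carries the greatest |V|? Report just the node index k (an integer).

2

Apply KCL at each of the 3 non-ground nodes and solve the resulting linear system.
Node n1: branches {R1, R3, L1, R5, C4, R7, C5, R8, I2, V2} → V_1 = 1.994-0.1451j
Node n2: branches {R2, C2, R4, R6, R9, I3, V1} → V_2 = -23.14-0.1451j
Node n3: branches {C1, R3, L1, C2, R4, R5, R6, L2, C3, C4, R7, L3, I1, I2, R9, V1, V2} → V_3 = -0.6361-0.1451j
Source currents: i(V1)=-1.833-0.4801j, i(V2)=-3.547-3.317j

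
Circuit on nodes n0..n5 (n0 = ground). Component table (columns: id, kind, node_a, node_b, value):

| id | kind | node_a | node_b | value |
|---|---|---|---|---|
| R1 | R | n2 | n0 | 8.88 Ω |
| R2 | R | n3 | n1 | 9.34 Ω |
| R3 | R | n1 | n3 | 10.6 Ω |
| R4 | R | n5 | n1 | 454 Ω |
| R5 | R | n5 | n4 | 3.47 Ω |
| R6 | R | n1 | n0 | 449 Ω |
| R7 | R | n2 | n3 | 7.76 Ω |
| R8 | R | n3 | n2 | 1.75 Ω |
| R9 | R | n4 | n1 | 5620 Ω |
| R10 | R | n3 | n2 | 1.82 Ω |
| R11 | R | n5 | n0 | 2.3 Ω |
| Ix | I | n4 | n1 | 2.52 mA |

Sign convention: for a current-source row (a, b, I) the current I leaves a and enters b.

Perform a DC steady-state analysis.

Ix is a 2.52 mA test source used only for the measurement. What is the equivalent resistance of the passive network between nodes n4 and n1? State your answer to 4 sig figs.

R_eq = 19.31 Ω

Element admittances at DC:
  Y(R1) = 0.1126 S between n2,n0
  Y(R2) = 0.1071 S between n3,n1
  Y(R3) = 0.09434 S between n1,n3
  Y(R4) = 0.002203 S between n5,n1
  Y(R5) = 0.2882 S between n5,n4
  Y(R6) = 0.002227 S between n1,n0
  Y(R7) = 0.1289 S between n2,n3
  Y(R8) = 0.5714 S between n3,n2
  Y(R9) = 0.0001779 S between n4,n1
  Y(R10) = 0.5495 S between n3,n2
  Y(R11) = 0.4348 S between n5,n0
  Ix: injects 0.00252 A into n1 (from n4)
Assemble and solve the 5×5 MNA system:
  V(n1)=0.03437  V(n2)=0.02084  V(n3)=0.02272  V(n4)=-0.01429  V(n5)=-0.005574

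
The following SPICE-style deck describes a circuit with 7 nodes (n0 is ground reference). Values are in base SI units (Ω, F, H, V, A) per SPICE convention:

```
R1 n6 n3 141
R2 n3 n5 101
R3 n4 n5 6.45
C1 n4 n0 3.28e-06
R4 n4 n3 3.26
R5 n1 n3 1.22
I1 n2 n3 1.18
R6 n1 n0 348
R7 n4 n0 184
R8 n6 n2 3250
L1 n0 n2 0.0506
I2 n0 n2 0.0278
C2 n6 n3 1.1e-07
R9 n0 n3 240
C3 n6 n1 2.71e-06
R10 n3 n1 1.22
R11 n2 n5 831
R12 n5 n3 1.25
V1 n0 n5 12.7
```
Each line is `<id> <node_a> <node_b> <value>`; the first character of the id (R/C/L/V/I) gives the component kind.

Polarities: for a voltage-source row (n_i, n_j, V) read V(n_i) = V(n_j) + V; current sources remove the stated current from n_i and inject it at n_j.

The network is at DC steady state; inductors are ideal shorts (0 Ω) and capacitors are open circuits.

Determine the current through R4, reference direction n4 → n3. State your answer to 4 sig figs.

-0.1052 A

Apply KCL at each of the 6 non-ground nodes and solve the resulting linear system.
Node n1: branches {R5, R6, C3, R10} → V_1 = -11.25
Node n2: branches {I1, R8, L1, I2, R11} → V_2 = 0.000
Node n3: branches {R1, R2, R4, R5, I1, C2, R9, R10, R12} → V_3 = -11.27
Node n4: branches {R3, C1, R4, R7} → V_4 = -11.61
Node n5: branches {R2, R3, R11, R12, V1} → V_5 = -12.70
Node n6: branches {R1, R8, C2, C3} → V_6 = -10.80
Source currents: i(L1)=1.171, i(V1)=-1.341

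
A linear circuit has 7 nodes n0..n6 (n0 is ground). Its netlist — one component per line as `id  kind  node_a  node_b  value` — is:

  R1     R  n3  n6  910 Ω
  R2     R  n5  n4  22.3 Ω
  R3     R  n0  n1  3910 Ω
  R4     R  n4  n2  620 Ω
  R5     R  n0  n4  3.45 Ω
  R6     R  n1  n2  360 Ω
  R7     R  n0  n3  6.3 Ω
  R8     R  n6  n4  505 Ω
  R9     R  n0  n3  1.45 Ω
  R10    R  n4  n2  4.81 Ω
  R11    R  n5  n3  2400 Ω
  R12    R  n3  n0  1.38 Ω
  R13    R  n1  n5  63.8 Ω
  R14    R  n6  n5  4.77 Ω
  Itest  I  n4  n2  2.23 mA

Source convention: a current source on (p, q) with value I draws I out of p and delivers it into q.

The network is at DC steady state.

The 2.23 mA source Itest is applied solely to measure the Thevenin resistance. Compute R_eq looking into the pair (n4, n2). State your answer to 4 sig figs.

R_eq = 4.722 Ω

Apply KCL at each of the 6 non-ground nodes and solve the resulting linear system.
Node n1: branches {R3, R6, R13} → V_1 = 0.001963
Node n2: branches {R4, R6, R10, Itest} → V_2 = 0.01053
Node n3: branches {R1, R7, R9, R11, R12} → V_3 = 4.553e-07
Node n4: branches {R2, R4, R5, R8, R10, Itest} → V_4 = -4.203e-06
Node n5: branches {R2, R11, R13, R14} → V_5 = 0.0004780
Node n6: branches {R1, R8, R14} → V_6 = 0.0004711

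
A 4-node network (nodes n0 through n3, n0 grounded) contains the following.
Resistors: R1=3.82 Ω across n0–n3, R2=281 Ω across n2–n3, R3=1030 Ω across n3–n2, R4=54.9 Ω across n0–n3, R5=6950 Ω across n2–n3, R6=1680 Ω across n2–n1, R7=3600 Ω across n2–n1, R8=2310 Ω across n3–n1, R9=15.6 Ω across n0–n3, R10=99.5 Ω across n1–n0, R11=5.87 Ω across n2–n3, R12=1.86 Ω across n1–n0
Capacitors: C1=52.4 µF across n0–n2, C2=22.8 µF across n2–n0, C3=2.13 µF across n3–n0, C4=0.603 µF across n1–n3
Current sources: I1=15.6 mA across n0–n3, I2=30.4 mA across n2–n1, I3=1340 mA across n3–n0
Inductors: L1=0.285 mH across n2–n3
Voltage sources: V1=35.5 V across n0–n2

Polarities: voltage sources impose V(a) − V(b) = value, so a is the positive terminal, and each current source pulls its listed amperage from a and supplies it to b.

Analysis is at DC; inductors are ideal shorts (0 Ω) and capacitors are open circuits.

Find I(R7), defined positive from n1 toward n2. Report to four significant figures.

MNA unknowns: 3 node voltages V₁..V_3 plus 2 source currents (L1, V1)
R1: Y=0.2618 on G[0,3]
R2: Y=0.003559 on G[2,3]
R3: Y=0.0009709 on G[3,2]
R4: Y=0.01821 on G[0,3]
C1: Y=0.000 on G[0,2]
R5: Y=0.0001439 on G[2,3]
R6: Y=0.0005952 on G[2,1]
R7: Y=0.0002778 on G[2,1]
I1: z[0]−=0.0156, z[3]+=0.0156
C2: Y=0.000 on G[2,0]
R8: Y=0.0004329 on G[3,1]
I2: z[2]−=0.0304, z[1]+=0.0304
L1: row V2−V3=0, i_L1 at 2,3
R9: Y=0.06410 on G[0,3]
C3: Y=0.000 on G[3,0]
R10: Y=0.01005 on G[1,0]
R11: Y=0.1704 on G[2,3]
R12: Y=0.5376 on G[1,0]
C4: Y=0.000 on G[1,3]
I3: z[3]−=1.34, z[0]+=1.34
V1: row V0−V2=35.5, i_V1 at 0,2
solve → V1=-0.02907, V2=-35.50, V3=-35.50
aux → i_L1=-10.91, i_V1=-10.91

0.009853 A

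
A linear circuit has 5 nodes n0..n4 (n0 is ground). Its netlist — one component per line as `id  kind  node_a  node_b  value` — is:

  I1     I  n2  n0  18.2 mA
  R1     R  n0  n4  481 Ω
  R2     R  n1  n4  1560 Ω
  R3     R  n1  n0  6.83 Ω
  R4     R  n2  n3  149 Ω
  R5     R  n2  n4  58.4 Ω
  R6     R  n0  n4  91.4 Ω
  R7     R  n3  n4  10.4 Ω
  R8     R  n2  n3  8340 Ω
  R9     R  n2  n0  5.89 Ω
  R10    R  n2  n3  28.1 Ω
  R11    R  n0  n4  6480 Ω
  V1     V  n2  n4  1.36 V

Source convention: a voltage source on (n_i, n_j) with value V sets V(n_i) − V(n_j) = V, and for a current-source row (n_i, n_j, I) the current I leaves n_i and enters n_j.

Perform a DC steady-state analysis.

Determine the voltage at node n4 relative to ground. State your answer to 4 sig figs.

Apply KCL at each of the 4 non-ground nodes and solve the resulting linear system.
Node n1: branches {R2, R3} → V_1 = -0.005915
Node n2: branches {I1, R4, R5, R8, R9, R10, V1} → V_2 = 0.003186
Node n3: branches {R4, R7, R8, R10} → V_3 = -0.9405
Node n4: branches {R1, R2, R5, R6, R7, R11, V1} → V_4 = -1.357
Source currents: i(V1)=-0.08206

-1.357 V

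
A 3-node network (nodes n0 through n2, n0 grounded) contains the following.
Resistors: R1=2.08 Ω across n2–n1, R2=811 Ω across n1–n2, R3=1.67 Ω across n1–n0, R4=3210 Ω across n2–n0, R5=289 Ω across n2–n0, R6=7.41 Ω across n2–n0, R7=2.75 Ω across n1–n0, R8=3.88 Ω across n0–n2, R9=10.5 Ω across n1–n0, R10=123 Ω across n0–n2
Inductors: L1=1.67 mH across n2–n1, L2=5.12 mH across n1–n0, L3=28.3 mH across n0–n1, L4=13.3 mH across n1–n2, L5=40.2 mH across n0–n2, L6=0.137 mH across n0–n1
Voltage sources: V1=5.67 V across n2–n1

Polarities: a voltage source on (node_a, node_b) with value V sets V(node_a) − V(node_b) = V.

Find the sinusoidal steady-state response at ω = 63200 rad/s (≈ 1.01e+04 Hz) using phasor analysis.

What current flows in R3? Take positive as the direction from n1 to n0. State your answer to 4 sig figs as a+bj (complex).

-0.9332-0.07538j A

Element admittances at ω=63200 rad/s:
  Y(R1) = 0.4808+0.000j S between n2,n1
  Y(R2) = 0.001233+0.000j S between n1,n2
  Y(L1) = 0.000-0.009475j S between n2,n1
  Y(R3) = 0.5988+0.000j S between n1,n0
  Y(L2) = 0.000-0.003090j S between n1,n0
  Y(R4) = 0.0003115+0.000j S between n2,n0
  Y(L3) = 0.000-0.0005591j S between n0,n1
  Y(R5) = 0.003460+0.000j S between n2,n0
  Y(R6) = 0.1350+0.000j S between n2,n0
  Y(R7) = 0.3636+0.000j S between n1,n0
  Y(L4) = 0.000-0.001190j S between n1,n2
  Y(R8) = 0.2577+0.000j S between n0,n2
  Y(L5) = 0.000-0.0003936j S between n0,n2
  Y(R9) = 0.09524+0.000j S between n1,n0
  Y(L6) = 0.000-0.1155j S between n0,n1
  Y(R10) = 0.008130+0.000j S between n0,n2
  V1: constraint V(n2)−V(n1) = 5.67
Assemble and solve the 3×3 MNA system:
  V(n1)=-1.559-0.1259j  V(n2)=4.111-0.1259j
  i(V1)=-4.396+0.1130j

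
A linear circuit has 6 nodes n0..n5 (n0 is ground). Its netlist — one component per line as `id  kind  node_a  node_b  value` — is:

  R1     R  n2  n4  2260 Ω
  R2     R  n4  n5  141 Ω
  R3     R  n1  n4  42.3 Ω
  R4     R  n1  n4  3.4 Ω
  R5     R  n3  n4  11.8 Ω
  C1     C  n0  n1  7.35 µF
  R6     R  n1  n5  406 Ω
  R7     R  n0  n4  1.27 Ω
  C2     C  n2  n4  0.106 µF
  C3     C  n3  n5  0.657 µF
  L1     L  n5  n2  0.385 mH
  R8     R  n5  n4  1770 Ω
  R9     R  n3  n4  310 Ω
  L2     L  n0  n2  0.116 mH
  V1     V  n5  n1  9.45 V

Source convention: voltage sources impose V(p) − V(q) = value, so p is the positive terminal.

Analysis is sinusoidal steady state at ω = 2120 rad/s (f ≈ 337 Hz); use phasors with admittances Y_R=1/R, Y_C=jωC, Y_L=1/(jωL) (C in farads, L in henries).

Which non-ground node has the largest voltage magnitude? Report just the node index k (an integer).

MNA unknowns: 5 node voltages V₁..V_5 plus 1 source current (V1)
R1: Y=0.0004425+0.000j on G[2,4]
R2: Y=0.007092+0.000j on G[4,5]
R3: Y=0.02364+0.000j on G[1,4]
R4: Y=0.2941+0.000j on G[1,4]
R5: Y=0.08475+0.000j on G[3,4]
C1: Y=0.000+0.01558j on G[0,1]
R6: Y=0.002463+0.000j on G[1,5]
R7: Y=0.7874+0.000j on G[0,4]
C2: Y=0.000+0.0002247j on G[2,4]
C3: Y=0.000+0.001393j on G[3,5]
L1: Y=0.000-1.225j on G[5,2]
R8: Y=0.0005650+0.000j on G[5,4]
R9: Y=0.003226+0.000j on G[3,4]
L2: Y=0.000-4.066j on G[0,2]
V1: row V5−V1=9.45, i_V1 at 5,1
solve → V1=-9.059+2.199j, V2=0.09063+0.5090j, V3=-2.609+0.6948j, V4=-2.585+0.6473j, V5=0.3910+2.199j
aux → i_V1=-2.115+0.3519j

1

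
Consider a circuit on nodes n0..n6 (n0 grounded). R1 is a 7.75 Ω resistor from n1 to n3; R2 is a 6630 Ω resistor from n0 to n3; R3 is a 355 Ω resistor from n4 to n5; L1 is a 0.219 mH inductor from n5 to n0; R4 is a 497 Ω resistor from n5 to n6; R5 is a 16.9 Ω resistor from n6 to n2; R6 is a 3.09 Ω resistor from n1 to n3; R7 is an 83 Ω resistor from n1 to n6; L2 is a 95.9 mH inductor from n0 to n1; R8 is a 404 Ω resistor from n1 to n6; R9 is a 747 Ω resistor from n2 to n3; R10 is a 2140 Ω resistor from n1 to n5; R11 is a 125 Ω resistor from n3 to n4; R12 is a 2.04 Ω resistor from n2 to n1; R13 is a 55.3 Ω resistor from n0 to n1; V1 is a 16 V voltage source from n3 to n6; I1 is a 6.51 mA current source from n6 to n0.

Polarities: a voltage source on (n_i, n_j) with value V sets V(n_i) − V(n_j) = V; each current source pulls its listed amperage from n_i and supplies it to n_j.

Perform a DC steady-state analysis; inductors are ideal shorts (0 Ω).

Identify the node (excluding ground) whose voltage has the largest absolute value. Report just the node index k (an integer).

6

MNA unknowns: 6 node voltages V₁..V_6 plus 3 source currents (L1, L2, V1)
R1: Y=0.1290 on G[1,3]
R2: Y=0.0001508 on G[0,3]
R3: Y=0.002817 on G[4,5]
L1: row V5−V0=0, i_L1 at 5,0
R4: Y=0.002012 on G[5,6]
R5: Y=0.05917 on G[6,2]
R6: Y=0.3236 on G[1,3]
R7: Y=0.01205 on G[1,6]
L2: row V0−V1=0, i_L2 at 0,1
R8: Y=0.002475 on G[1,6]
R9: Y=0.001339 on G[2,3]
R10: Y=0.0004673 on G[1,5]
R11: Y=0.008000 on G[3,4]
R12: Y=0.4902 on G[2,1]
R13: Y=0.01808 on G[0,1]
V1: row V3−V6=16, i_V1 at 3,6
I1: z[6]−=0.00651, z[0]+=0.00651
solve → V1=0.000, V2=-1.489, V3=2.096, V4=1.550, V5=0.000, V6=-13.90
aux → i_L1=-0.02361, i_L2=-0.01678, i_V1=-0.9581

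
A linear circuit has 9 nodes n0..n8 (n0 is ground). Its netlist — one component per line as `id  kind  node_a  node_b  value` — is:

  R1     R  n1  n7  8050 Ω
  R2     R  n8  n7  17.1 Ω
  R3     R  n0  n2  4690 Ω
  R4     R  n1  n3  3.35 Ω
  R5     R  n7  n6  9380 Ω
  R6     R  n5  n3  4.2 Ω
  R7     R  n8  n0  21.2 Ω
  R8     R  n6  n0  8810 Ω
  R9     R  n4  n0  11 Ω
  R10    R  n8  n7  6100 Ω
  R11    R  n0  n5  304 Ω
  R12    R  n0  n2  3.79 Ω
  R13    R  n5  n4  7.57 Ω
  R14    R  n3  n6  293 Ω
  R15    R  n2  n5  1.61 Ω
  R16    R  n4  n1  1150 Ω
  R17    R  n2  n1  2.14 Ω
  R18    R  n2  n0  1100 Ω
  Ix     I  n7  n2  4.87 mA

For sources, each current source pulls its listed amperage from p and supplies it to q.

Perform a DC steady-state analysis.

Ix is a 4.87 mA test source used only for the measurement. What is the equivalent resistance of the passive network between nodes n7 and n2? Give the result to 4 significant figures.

R_eq = 41.01 Ω

MNA unknowns: 8 node voltages V₁..V_8
R1: Y=0.0001242 on G[1,7]
R2: Y=0.05848 on G[8,7]
R3: Y=0.0002132 on G[0,2]
R4: Y=0.2985 on G[1,3]
R5: Y=0.0001066 on G[7,6]
R6: Y=0.2381 on G[5,3]
R7: Y=0.04717 on G[8,0]
R8: Y=0.0001135 on G[6,0]
R9: Y=0.09091 on G[4,0]
R10: Y=0.0001639 on G[8,7]
R11: Y=0.003289 on G[0,5]
R12: Y=0.2639 on G[0,2]
R13: Y=0.1321 on G[5,4]
R14: Y=0.003413 on G[3,6]
R15: Y=0.6211 on G[2,5]
R16: Y=0.0008696 on G[4,1]
R17: Y=0.4673 on G[2,1]
R18: Y=0.0009091 on G[2,0]
Ix: z[7]−=0.00487, z[2]+=0.00487
solve → V1=0.01485, V2=0.01517, V3=0.01445, V4=0.008342, V5=0.01404, V6=0.008158, V7=-0.1846, V8=-0.1023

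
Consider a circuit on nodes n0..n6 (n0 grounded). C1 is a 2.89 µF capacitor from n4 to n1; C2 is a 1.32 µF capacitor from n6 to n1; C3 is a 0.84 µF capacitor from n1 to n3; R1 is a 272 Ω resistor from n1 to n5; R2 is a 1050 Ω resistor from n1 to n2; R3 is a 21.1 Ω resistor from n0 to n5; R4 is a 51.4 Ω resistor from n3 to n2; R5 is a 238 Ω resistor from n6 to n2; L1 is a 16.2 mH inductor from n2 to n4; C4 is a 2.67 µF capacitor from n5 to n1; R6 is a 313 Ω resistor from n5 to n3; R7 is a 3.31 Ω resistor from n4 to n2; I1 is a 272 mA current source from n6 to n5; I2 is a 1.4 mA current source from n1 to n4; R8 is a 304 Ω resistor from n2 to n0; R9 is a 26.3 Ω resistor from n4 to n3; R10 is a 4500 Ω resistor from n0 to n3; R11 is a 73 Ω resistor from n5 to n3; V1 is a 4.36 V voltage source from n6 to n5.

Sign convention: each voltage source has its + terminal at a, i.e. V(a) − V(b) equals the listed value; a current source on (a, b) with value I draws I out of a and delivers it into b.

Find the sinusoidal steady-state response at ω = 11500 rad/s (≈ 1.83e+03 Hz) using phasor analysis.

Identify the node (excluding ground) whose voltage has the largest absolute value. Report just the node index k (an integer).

MNA unknowns: 6 node voltages V₁..V_6 plus 1 source current (V1)
C1: Y=0.000+0.03324j on G[4,1]
C2: Y=0.000+0.01518j on G[6,1]
C3: Y=0.000+0.009660j on G[1,3]
R1: Y=0.003676+0.000j on G[1,5]
R2: Y=0.0009524+0.000j on G[1,2]
R3: Y=0.04739+0.000j on G[0,5]
R4: Y=0.01946+0.000j on G[3,2]
R5: Y=0.004202+0.000j on G[6,2]
L1: Y=0.000-0.005368j on G[2,4]
C4: Y=0.000+0.03070j on G[5,1]
R6: Y=0.003195+0.000j on G[5,3]
R7: Y=0.3021+0.000j on G[4,2]
I1: z[6]−=0.272, z[5]+=0.272
I2: z[1]−=0.0014, z[4]+=0.0014
R8: Y=0.003289+0.000j on G[2,0]
R9: Y=0.03802+0.000j on G[4,3]
R10: Y=0.0002222+0.000j on G[0,3]
R11: Y=0.01370+0.000j on G[5,3]
V1: row V6−V5=4.36, i_V1 at 6,5
solve → V1=1.186+0.2004j, V2=1.086+0.2921j, V3=0.8203+0.2721j, V4=1.070+0.3009j, V5=-0.07925-0.02155j, V6=4.281-0.02155j
aux → i_V1=-0.2888-0.04566j

6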